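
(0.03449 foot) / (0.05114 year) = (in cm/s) 6.518e-07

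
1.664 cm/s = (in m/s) 0.01664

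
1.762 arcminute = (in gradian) 0.03263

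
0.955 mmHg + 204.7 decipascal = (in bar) 0.001478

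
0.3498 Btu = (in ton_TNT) 8.821e-08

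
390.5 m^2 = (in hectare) 0.03905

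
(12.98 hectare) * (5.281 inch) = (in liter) 1.741e+07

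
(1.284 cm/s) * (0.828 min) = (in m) 0.6379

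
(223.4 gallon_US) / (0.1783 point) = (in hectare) 1.344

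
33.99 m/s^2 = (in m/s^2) 33.99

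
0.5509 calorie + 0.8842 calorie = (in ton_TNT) 1.435e-09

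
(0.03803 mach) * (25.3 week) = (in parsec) 6.421e-09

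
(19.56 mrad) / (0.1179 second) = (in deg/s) 9.506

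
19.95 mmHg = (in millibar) 26.6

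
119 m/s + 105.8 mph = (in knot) 323.3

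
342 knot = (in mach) 0.5167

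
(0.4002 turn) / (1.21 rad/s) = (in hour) 0.0005773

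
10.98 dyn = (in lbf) 2.468e-05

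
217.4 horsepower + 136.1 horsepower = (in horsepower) 353.5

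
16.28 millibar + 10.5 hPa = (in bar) 0.02678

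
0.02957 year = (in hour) 259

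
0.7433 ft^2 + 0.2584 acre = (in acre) 0.2584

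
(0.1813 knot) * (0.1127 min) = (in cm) 63.07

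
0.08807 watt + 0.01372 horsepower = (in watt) 10.32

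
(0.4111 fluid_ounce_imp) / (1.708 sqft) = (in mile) 4.574e-08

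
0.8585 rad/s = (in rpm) 8.198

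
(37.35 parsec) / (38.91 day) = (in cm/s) 3.428e+13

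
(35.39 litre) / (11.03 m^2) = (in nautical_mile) 1.732e-06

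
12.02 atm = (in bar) 12.18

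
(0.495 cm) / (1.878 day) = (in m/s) 3.051e-08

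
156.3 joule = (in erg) 1.563e+09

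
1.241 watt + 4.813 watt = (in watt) 6.054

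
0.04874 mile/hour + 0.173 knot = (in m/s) 0.1108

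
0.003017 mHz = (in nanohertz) 3017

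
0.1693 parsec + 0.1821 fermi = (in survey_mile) 3.246e+12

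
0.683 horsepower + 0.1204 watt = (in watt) 509.4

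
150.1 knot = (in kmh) 278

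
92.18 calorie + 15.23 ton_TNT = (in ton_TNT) 15.23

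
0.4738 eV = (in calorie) 1.814e-20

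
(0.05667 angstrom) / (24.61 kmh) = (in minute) 1.382e-14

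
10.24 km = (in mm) 1.024e+07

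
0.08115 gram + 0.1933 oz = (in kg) 0.005561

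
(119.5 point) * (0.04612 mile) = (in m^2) 3.129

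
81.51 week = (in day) 570.6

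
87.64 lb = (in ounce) 1402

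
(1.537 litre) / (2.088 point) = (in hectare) 0.0002087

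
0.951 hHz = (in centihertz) 9510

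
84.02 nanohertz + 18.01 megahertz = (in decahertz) 1.801e+06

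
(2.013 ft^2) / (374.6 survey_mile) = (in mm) 0.0003102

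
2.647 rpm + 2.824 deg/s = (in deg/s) 18.71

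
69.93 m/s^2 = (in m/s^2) 69.93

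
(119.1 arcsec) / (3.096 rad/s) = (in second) 0.0001865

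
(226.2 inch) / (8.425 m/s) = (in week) 1.128e-06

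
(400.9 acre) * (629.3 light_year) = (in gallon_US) 2.552e+27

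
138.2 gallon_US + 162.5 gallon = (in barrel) 7.16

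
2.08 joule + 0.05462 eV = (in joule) 2.08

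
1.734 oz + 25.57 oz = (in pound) 1.706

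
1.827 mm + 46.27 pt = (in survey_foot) 0.05955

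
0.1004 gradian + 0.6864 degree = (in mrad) 13.56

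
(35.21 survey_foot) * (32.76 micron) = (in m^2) 0.0003516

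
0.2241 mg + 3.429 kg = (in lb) 7.56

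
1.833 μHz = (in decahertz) 1.833e-07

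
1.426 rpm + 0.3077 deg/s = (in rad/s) 0.1547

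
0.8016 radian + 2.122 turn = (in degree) 809.8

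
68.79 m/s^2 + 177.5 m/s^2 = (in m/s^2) 246.3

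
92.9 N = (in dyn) 9.29e+06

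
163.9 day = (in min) 2.36e+05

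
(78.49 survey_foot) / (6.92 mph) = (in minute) 0.1289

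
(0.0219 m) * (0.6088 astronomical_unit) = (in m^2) 1.995e+09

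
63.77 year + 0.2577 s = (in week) 3325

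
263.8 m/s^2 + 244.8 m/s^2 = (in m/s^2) 508.6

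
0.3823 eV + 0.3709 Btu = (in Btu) 0.3709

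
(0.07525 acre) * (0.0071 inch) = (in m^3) 0.05492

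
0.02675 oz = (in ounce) 0.02675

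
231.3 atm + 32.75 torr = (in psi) 3400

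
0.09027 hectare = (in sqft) 9717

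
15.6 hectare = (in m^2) 1.56e+05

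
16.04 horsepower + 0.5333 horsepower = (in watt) 1.236e+04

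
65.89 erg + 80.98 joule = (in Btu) 0.07675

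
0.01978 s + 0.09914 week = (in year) 0.001901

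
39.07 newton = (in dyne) 3.907e+06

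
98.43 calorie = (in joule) 411.8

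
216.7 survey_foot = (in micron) 6.605e+07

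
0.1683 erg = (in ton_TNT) 4.022e-18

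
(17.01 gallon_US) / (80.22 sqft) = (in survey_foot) 0.02835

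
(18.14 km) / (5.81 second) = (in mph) 6984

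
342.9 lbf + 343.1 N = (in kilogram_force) 190.5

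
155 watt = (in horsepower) 0.2079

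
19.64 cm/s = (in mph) 0.4393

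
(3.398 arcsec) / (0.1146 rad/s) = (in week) 2.377e-10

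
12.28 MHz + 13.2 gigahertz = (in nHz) 1.321e+19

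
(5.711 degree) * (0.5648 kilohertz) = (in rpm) 537.6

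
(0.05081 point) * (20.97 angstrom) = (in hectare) 3.759e-18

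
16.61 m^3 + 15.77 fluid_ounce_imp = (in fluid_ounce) 5.617e+05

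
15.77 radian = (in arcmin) 5.421e+04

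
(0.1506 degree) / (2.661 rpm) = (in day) 1.092e-07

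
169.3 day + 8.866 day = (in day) 178.2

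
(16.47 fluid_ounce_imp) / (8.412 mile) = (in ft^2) 3.721e-07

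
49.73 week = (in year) 0.9537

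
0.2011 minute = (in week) 1.995e-05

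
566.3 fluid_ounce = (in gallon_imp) 3.684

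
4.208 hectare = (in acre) 10.4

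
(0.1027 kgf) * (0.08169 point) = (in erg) 290.2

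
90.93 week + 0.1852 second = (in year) 1.744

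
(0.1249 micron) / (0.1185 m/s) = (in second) 1.054e-06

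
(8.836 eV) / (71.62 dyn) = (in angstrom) 1.977e-05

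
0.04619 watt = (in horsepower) 6.194e-05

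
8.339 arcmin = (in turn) 0.0003861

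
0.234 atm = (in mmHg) 177.8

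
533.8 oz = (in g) 1.513e+04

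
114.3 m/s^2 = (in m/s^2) 114.3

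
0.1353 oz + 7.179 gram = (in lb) 0.02428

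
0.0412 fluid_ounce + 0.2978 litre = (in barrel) 0.001881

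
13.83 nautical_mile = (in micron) 2.561e+10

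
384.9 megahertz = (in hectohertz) 3.849e+06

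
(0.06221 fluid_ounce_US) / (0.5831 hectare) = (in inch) 1.242e-08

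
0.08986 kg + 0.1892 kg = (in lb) 0.6152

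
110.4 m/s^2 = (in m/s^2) 110.4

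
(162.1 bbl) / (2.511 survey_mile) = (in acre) 1.576e-06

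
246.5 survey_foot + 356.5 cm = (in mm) 7.87e+04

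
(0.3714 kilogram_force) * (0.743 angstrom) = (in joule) 2.706e-10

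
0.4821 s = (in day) 5.58e-06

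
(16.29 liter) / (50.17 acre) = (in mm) 8.023e-05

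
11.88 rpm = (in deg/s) 71.28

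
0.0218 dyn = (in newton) 2.18e-07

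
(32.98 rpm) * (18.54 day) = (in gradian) 3.522e+08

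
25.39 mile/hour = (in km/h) 40.86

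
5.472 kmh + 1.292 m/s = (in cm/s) 281.2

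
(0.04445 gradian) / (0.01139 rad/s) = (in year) 1.944e-09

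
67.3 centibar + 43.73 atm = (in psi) 652.4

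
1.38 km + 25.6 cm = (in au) 9.226e-09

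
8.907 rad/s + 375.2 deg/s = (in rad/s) 15.46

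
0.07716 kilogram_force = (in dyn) 7.567e+04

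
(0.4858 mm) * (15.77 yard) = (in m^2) 0.007005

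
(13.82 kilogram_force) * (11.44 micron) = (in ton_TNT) 3.706e-13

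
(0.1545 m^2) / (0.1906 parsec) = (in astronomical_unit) 1.756e-28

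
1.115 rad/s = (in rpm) 10.65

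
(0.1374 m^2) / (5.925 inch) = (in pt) 2588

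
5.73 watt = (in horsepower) 0.007684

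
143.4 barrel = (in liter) 2.28e+04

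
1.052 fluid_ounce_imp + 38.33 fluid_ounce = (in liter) 1.163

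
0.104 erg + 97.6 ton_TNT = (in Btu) 3.87e+08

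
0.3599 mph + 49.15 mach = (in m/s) 1.674e+04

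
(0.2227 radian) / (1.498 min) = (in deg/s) 0.142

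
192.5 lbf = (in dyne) 8.563e+07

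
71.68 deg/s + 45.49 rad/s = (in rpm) 446.3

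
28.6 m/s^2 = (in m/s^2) 28.6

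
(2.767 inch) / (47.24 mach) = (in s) 4.369e-06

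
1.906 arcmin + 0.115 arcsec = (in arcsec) 114.5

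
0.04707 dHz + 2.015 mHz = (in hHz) 6.722e-05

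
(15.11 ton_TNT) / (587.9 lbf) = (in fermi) 2.417e+22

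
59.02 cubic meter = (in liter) 5.902e+04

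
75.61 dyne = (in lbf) 0.00017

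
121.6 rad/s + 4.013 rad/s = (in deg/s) 7197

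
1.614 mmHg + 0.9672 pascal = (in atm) 0.002133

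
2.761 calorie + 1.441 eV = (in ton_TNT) 2.761e-09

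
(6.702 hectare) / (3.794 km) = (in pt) 5.007e+04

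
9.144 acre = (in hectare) 3.7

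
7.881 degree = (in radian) 0.1375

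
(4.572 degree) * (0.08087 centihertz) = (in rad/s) 6.453e-05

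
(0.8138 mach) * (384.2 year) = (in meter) 3.357e+12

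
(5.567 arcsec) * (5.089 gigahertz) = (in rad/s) 1.373e+05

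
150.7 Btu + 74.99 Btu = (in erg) 2.381e+12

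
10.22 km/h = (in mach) 0.008337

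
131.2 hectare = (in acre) 324.2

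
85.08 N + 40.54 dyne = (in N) 85.08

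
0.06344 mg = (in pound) 1.399e-07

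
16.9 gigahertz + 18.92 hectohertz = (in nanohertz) 1.69e+19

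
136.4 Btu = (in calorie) 3.44e+04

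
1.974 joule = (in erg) 1.974e+07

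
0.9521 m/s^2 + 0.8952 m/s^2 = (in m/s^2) 1.847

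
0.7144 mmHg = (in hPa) 0.9525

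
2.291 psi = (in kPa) 15.8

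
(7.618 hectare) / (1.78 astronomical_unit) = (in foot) 9.386e-07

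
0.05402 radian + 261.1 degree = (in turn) 0.7339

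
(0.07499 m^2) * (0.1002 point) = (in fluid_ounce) 0.08963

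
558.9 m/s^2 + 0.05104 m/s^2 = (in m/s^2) 559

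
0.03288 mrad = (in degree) 0.001884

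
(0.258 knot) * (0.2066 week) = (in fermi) 1.658e+19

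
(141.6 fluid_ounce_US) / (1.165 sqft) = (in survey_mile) 2.404e-05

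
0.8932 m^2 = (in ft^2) 9.614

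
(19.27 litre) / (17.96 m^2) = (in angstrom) 1.073e+07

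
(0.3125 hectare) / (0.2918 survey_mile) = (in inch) 262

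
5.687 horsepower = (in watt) 4241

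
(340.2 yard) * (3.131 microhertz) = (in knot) 0.001893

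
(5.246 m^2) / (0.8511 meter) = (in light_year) 6.515e-16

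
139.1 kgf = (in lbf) 306.7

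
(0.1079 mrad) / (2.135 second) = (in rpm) 0.0004826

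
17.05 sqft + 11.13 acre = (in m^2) 4.504e+04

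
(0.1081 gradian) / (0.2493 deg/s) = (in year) 1.237e-08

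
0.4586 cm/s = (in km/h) 0.01651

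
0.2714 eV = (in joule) 4.348e-20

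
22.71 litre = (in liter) 22.71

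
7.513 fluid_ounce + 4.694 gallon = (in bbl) 0.1132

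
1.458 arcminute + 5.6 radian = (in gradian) 356.5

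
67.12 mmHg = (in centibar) 8.949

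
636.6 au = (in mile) 5.918e+10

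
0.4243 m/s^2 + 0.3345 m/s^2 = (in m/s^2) 0.7588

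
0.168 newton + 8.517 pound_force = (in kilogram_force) 3.88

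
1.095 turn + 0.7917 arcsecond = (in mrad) 6880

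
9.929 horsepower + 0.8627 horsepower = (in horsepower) 10.79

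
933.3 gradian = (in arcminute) 5.04e+04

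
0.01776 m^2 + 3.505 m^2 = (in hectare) 0.0003523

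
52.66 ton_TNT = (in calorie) 5.266e+10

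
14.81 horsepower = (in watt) 1.104e+04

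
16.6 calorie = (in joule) 69.45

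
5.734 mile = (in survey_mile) 5.734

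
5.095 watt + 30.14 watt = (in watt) 35.23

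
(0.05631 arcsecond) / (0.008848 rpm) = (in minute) 4.911e-06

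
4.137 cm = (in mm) 41.37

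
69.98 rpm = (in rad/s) 7.328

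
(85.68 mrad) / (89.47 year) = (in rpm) 2.9e-10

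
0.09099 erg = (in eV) 5.679e+10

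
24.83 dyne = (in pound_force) 5.582e-05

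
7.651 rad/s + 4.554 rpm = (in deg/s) 465.7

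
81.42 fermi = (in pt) 2.308e-10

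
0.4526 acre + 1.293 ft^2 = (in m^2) 1832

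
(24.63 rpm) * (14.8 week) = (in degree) 1.323e+09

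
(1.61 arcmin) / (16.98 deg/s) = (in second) 0.00158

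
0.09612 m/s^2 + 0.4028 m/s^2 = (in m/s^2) 0.4989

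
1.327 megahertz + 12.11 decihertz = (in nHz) 1.327e+15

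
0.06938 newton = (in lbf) 0.0156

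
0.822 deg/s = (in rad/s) 0.01435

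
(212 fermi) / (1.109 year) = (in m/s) 6.062e-21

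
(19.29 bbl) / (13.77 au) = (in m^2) 1.489e-12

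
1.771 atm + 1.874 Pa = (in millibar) 1794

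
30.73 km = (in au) 2.054e-07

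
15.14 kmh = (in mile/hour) 9.408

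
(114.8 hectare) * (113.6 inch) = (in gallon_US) 8.751e+08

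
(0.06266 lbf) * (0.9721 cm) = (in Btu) 2.568e-06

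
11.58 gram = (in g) 11.58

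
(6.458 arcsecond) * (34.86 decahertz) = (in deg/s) 0.6253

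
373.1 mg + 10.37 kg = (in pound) 22.86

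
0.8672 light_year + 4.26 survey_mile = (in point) 2.326e+19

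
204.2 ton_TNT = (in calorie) 2.042e+11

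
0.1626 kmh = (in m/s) 0.04517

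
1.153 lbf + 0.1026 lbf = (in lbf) 1.256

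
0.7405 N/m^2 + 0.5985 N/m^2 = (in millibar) 0.01339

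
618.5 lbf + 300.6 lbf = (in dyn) 4.088e+08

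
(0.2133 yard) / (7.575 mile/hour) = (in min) 0.0009599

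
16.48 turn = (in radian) 103.5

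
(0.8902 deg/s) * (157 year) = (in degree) 4.408e+09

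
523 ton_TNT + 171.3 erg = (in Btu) 2.074e+09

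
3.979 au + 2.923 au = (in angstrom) 1.033e+22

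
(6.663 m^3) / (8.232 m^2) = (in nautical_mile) 0.000437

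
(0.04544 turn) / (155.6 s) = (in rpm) 0.01752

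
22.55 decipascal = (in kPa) 0.002255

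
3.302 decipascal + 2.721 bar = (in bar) 2.721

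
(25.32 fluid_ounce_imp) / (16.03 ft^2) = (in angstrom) 4.831e+06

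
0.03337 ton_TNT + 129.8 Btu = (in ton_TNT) 0.0334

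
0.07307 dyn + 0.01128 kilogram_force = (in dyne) 1.106e+04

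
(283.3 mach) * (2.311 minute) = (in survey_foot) 4.388e+07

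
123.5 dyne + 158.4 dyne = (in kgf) 0.0002875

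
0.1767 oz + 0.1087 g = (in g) 5.118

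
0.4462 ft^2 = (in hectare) 4.145e-06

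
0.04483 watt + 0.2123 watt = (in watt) 0.2571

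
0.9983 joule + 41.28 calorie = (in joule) 173.7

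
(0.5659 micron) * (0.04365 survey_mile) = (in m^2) 3.975e-05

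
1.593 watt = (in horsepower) 0.002136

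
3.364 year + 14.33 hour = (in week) 175.5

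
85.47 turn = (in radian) 537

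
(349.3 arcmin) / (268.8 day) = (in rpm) 4.178e-08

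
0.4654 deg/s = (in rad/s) 0.008123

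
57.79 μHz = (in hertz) 5.779e-05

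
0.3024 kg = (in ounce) 10.67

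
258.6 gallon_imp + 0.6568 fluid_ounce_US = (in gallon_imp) 258.6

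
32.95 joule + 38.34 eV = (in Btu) 0.03123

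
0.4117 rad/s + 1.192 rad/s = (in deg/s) 91.89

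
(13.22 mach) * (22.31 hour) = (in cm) 3.615e+10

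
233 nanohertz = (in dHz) 2.33e-06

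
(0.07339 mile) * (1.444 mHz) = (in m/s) 0.1706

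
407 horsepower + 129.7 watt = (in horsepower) 407.2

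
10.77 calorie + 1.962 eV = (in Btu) 0.04271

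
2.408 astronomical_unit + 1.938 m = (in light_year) 3.808e-05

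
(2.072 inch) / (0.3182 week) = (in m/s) 2.735e-07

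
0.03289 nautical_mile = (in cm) 6091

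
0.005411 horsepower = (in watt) 4.035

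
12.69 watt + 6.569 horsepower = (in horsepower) 6.586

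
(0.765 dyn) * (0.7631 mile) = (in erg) 9.395e+04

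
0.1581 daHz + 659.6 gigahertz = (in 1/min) 3.958e+13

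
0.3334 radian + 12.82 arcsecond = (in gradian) 21.23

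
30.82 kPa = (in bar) 0.3082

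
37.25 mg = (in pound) 8.212e-05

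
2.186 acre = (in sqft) 9.522e+04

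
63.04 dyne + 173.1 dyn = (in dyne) 236.1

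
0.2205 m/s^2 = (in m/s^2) 0.2205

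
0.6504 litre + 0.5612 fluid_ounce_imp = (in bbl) 0.004191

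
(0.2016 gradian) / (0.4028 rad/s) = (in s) 0.007862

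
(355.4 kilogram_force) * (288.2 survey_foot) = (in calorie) 7.317e+04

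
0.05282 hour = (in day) 0.002201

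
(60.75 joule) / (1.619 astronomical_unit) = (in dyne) 2.508e-05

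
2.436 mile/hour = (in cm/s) 108.9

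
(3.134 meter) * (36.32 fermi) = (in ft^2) 1.225e-12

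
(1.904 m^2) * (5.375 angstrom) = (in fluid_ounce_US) 3.461e-05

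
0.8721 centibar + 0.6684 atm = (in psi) 9.949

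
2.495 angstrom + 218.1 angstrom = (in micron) 0.02206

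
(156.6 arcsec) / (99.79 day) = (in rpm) 8.409e-10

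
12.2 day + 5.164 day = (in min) 2.5e+04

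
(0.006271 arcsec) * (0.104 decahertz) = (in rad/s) 3.162e-08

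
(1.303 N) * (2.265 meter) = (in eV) 1.842e+19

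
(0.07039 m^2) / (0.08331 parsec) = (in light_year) 2.894e-33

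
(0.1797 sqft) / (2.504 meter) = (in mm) 6.667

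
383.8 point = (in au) 9.051e-13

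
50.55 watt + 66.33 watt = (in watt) 116.9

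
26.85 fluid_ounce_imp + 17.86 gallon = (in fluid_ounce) 2312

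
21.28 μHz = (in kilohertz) 2.128e-08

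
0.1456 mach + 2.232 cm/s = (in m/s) 49.6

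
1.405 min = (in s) 84.3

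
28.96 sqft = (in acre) 0.0006648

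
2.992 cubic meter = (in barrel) 18.82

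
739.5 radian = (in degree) 4.237e+04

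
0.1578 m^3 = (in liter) 157.8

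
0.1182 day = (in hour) 2.837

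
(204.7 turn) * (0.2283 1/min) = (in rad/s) 4.894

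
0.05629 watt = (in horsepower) 7.549e-05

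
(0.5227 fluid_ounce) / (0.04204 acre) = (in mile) 5.646e-11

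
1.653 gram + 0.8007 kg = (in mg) 8.024e+05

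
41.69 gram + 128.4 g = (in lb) 0.375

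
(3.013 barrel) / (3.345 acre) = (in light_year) 3.74e-21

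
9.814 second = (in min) 0.1636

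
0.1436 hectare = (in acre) 0.3548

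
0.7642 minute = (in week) 7.581e-05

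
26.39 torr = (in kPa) 3.518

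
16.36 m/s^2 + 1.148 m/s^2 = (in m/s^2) 17.51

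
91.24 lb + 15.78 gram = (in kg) 41.4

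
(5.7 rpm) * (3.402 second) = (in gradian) 129.3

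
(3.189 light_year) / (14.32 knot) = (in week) 6.772e+09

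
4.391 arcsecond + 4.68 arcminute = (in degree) 0.07922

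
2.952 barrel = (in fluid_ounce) 1.587e+04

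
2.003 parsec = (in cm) 6.181e+18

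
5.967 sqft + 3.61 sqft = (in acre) 0.0002199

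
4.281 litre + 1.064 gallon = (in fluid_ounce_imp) 292.4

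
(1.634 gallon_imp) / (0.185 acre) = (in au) 6.632e-17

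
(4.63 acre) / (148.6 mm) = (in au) 8.429e-07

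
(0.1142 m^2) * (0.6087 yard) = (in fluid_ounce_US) 2149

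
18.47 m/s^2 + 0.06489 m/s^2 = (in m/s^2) 18.53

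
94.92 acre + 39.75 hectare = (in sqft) 8.413e+06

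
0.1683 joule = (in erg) 1.683e+06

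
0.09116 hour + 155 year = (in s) 4.888e+09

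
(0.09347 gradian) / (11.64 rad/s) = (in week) 2.086e-10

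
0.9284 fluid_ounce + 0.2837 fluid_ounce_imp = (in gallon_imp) 0.007813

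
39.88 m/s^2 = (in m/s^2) 39.88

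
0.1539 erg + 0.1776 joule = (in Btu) 0.0001683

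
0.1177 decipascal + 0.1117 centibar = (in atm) 0.001103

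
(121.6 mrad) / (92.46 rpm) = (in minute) 0.0002093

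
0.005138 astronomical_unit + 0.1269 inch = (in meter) 7.686e+08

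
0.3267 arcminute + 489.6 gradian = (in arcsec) 1.586e+06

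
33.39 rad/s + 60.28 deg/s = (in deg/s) 1973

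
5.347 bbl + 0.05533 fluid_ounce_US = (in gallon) 224.6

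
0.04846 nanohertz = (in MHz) 4.846e-17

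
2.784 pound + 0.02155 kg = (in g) 1284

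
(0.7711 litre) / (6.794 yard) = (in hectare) 1.241e-08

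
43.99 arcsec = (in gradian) 0.01358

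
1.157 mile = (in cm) 1.862e+05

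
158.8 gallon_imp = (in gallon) 190.7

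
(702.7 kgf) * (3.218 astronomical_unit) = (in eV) 2.071e+34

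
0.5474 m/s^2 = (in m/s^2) 0.5474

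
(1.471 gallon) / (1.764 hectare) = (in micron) 0.3157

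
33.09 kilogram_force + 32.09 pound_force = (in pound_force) 105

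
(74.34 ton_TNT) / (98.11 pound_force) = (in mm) 7.127e+11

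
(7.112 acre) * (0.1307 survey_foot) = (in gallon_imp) 2.522e+05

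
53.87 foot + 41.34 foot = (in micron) 2.902e+07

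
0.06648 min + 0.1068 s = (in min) 0.06826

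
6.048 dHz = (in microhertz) 6.048e+05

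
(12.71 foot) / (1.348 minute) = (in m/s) 0.0479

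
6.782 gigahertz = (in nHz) 6.782e+18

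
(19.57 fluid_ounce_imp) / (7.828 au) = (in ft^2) 5.111e-15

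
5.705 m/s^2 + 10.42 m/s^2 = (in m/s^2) 16.12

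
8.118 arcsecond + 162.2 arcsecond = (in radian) 0.0008257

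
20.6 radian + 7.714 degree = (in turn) 3.3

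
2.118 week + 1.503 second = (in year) 0.04062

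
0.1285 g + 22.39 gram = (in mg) 2.252e+04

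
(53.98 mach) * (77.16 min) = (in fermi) 8.509e+22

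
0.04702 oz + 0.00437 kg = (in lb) 0.01257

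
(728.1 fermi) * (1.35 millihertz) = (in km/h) 3.539e-15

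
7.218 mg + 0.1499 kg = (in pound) 0.3305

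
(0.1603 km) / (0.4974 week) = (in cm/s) 0.05329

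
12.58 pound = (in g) 5706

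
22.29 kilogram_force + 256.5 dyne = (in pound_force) 49.14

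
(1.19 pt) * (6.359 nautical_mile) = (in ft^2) 53.22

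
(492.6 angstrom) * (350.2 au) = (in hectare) 258.1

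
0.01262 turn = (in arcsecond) 1.636e+04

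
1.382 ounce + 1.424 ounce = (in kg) 0.07955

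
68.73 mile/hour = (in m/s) 30.73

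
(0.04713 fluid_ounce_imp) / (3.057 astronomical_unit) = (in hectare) 2.928e-22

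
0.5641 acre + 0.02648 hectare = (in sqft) 2.742e+04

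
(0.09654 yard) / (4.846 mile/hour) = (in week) 6.738e-08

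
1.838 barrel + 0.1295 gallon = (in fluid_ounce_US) 9898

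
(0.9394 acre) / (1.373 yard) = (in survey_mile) 1.882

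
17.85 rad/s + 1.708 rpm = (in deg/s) 1033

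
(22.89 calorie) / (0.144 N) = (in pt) 1.885e+06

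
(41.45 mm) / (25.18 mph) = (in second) 0.003682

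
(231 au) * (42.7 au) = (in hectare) 2.207e+22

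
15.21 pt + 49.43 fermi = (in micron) 5366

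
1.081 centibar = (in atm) 0.01067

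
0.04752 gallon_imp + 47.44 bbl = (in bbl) 47.44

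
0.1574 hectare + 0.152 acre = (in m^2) 2189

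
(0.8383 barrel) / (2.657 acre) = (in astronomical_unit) 8.286e-17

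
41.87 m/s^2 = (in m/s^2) 41.87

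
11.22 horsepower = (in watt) 8367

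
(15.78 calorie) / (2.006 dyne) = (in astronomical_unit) 2.2e-05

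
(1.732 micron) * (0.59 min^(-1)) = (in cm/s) 1.703e-06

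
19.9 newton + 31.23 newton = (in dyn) 5.113e+06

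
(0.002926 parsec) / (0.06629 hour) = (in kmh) 1.362e+12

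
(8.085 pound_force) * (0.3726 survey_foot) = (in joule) 4.084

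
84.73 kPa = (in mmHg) 635.5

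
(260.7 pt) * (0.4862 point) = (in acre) 3.898e-09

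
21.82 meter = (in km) 0.02182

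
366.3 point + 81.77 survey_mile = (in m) 1.316e+05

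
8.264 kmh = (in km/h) 8.264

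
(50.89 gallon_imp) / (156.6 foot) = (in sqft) 0.05217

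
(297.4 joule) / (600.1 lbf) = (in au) 7.447e-13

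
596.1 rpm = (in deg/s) 3577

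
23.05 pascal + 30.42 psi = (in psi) 30.42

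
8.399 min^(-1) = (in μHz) 1.4e+05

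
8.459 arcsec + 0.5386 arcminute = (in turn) 3.146e-05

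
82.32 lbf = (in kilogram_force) 37.34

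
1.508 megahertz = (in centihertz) 1.508e+08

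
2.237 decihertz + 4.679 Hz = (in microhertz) 4.903e+06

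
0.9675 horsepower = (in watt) 721.5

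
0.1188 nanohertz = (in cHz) 1.188e-08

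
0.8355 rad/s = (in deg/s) 47.87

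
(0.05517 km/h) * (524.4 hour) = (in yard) 3.164e+04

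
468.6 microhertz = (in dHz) 0.004686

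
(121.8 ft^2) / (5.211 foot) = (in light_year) 7.53e-16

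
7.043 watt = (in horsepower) 0.009445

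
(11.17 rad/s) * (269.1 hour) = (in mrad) 1.082e+10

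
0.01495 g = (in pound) 3.296e-05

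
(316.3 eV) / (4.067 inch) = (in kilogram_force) 5.002e-17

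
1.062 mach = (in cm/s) 3.616e+04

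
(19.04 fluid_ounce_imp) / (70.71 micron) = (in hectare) 0.0007651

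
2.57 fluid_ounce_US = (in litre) 0.076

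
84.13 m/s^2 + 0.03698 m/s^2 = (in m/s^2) 84.17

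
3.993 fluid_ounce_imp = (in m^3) 0.0001135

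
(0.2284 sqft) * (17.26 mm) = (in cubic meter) 0.0003662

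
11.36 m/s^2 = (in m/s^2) 11.36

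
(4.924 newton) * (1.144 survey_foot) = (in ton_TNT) 4.104e-10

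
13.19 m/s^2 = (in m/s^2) 13.19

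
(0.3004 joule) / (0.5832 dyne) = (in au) 3.443e-07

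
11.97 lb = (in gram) 5430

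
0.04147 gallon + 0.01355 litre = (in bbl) 0.001073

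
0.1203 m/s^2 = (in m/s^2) 0.1203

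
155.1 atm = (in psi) 2279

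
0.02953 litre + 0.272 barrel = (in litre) 43.27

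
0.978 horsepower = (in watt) 729.3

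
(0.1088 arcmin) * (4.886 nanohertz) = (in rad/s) 1.546e-13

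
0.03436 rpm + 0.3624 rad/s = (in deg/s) 20.97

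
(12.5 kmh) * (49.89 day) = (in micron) 1.497e+13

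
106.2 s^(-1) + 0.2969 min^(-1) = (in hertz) 106.2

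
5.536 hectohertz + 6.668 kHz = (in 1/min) 4.333e+05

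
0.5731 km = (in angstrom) 5.731e+12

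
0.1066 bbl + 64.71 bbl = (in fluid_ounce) 3.485e+05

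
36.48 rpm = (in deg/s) 218.9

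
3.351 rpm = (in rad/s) 0.3509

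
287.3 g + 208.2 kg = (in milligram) 2.085e+08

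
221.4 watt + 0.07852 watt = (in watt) 221.5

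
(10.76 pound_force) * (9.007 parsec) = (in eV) 8.303e+37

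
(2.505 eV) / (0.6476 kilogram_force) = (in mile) 3.927e-23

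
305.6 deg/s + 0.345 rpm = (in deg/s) 307.7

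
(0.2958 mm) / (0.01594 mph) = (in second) 0.04151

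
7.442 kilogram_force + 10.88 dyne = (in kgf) 7.442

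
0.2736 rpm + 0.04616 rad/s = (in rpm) 0.7144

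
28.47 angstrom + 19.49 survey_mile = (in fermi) 3.137e+19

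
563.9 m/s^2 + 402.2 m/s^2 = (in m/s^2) 966.1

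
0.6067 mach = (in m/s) 206.6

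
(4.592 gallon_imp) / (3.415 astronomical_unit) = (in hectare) 4.086e-18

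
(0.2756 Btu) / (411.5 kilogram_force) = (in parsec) 2.335e-18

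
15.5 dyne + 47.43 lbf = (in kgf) 21.51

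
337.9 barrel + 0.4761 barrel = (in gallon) 1.421e+04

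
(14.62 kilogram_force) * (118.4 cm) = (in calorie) 40.57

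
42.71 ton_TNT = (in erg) 1.787e+18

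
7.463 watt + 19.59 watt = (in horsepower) 0.03628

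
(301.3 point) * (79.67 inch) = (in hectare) 2.151e-05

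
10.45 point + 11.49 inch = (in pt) 837.7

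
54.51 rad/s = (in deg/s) 3123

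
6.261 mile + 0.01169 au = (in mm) 1.749e+12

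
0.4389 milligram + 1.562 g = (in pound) 0.003445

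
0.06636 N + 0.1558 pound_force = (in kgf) 0.07744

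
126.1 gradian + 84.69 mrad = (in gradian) 131.5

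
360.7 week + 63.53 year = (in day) 2.571e+04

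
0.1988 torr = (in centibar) 0.0265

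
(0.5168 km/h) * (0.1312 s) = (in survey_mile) 1.17e-05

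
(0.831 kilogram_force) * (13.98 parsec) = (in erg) 3.515e+25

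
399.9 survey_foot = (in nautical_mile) 0.06582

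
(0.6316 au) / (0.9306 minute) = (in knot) 3.289e+09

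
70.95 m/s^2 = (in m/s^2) 70.95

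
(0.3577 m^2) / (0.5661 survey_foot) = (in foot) 6.801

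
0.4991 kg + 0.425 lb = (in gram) 691.9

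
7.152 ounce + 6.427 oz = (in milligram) 3.85e+05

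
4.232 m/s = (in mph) 9.467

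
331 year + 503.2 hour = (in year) 331.1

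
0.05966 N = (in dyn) 5966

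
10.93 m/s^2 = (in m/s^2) 10.93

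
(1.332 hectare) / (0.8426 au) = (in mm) 0.0001057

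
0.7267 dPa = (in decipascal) 0.7267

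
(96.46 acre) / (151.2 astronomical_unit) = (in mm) 1.726e-05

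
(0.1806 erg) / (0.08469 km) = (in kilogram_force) 2.175e-11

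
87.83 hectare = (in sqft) 9.454e+06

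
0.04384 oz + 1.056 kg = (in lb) 2.331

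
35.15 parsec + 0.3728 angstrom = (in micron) 1.085e+24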